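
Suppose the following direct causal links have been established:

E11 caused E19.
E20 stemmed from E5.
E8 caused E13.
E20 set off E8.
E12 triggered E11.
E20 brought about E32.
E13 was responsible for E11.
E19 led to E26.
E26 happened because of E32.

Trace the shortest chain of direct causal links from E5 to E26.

E5 → E20
E20 → E32
E32 → E26
Length: 3 steps.

E5 → E20 → E32 → E26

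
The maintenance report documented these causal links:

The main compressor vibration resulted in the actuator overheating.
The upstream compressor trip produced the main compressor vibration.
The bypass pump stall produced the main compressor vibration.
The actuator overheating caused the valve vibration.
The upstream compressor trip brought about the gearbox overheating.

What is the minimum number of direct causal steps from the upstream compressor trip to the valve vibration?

3

Shortest chain: the upstream compressor trip → the main compressor vibration → the actuator overheating → the valve vibration.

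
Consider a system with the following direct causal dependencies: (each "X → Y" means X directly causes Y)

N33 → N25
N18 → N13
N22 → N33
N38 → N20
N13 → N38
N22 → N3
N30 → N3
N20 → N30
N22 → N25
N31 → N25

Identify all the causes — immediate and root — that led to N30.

Immediate cause of N30: N20.
Further upstream: N18, N13, N38.

N13, N18, N20, N38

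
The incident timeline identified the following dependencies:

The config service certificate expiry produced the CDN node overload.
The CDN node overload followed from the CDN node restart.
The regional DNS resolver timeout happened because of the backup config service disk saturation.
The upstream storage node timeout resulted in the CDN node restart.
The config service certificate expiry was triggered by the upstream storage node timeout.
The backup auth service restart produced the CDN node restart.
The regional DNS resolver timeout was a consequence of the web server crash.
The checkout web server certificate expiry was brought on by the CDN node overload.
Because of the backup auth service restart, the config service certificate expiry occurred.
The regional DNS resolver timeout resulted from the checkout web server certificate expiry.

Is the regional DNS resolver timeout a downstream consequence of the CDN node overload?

Yes

There is a causal chain: the CDN node overload → the checkout web server certificate expiry → the regional DNS resolver timeout.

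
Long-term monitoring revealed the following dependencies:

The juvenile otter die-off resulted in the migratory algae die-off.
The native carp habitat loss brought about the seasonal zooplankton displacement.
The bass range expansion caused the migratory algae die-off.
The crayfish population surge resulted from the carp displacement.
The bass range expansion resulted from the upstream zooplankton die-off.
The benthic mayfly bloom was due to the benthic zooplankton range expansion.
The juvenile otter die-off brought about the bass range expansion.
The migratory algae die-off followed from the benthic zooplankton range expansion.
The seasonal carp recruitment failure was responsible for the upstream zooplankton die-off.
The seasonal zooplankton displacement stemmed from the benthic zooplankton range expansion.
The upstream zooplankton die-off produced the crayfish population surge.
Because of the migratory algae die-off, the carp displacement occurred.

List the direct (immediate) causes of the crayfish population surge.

Upstream contributors include the benthic zooplankton range expansion, the juvenile otter die-off, the seasonal carp recruitment failure, the bass range expansion, the migratory algae die-off, but only the carp displacement, the upstream zooplankton die-off feed directly into the crayfish population surge.

the carp displacement, the upstream zooplankton die-off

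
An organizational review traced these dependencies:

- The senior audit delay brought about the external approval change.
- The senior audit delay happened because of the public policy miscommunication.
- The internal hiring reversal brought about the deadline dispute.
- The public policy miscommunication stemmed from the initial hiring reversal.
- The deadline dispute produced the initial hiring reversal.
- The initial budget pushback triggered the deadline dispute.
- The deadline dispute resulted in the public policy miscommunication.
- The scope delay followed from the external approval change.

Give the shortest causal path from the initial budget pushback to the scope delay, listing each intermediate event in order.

the initial budget pushback → the deadline dispute
the deadline dispute → the public policy miscommunication
the public policy miscommunication → the senior audit delay
the senior audit delay → the external approval change
the external approval change → the scope delay
Length: 5 steps.

the initial budget pushback → the deadline dispute → the public policy miscommunication → the senior audit delay → the external approval change → the scope delay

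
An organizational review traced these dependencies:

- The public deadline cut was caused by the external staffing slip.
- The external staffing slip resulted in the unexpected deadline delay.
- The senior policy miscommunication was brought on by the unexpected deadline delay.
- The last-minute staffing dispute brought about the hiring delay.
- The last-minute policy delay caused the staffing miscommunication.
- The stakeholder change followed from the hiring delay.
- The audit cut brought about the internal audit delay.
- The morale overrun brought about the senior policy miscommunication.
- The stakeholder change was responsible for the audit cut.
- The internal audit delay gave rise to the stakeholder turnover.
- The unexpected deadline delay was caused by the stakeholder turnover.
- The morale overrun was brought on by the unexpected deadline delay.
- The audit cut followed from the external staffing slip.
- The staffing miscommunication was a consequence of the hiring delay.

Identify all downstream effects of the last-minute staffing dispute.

the audit cut, the hiring delay, the internal audit delay, the morale overrun, the senior policy miscommunication, the staffing miscommunication, the stakeholder change, the stakeholder turnover, the unexpected deadline delay

Direct effects: the hiring delay.
2 steps out: the stakeholder change, the staffing miscommunication.
3 steps out: the audit cut.
4 steps out: the internal audit delay.
5 steps out: the stakeholder turnover.
6 steps out: the unexpected deadline delay.
7 steps out: the morale overrun, the senior policy miscommunication.
Not reachable from it: the external staffing slip, the public deadline cut, the last-minute policy delay.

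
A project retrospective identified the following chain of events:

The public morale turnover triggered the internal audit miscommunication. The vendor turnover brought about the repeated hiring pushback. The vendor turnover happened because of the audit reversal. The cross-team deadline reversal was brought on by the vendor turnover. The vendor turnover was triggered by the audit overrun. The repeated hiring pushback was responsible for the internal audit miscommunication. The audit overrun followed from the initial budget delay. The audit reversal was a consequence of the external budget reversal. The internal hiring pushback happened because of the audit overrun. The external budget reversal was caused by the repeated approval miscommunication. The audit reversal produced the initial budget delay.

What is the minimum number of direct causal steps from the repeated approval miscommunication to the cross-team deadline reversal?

4

Shortest chain: the repeated approval miscommunication → the external budget reversal → the audit reversal → the vendor turnover → the cross-team deadline reversal.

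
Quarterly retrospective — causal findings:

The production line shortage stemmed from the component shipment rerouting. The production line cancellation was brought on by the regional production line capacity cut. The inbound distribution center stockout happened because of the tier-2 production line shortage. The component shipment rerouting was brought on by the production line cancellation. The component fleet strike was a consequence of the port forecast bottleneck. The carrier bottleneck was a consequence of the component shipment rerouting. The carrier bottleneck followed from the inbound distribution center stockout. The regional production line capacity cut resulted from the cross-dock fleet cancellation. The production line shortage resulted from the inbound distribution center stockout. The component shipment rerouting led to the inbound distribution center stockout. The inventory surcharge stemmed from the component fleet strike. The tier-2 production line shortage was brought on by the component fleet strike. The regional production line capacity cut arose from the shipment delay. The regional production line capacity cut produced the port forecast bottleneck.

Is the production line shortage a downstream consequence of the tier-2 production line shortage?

There is a causal chain: the tier-2 production line shortage → the inbound distribution center stockout → the production line shortage.

Yes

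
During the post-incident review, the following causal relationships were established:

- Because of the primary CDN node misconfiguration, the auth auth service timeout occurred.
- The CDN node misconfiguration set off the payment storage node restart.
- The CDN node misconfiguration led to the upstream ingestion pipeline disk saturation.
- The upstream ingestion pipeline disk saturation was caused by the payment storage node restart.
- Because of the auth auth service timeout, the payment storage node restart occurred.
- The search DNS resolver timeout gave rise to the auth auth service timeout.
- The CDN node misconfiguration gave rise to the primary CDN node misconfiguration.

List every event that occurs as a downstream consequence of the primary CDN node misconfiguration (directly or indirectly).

the auth auth service timeout, the payment storage node restart, the upstream ingestion pipeline disk saturation

Direct effects: the auth auth service timeout.
2 steps out: the payment storage node restart.
3 steps out: the upstream ingestion pipeline disk saturation.
Not reachable from it: the CDN node misconfiguration, the search DNS resolver timeout.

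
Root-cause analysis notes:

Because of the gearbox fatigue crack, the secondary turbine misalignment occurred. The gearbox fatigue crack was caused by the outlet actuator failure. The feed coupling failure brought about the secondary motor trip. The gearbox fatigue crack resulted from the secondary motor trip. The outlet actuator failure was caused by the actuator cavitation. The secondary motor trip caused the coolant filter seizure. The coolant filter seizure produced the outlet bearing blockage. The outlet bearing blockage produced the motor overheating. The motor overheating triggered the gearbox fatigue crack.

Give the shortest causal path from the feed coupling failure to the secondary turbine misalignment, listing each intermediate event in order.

the feed coupling failure → the secondary motor trip
the secondary motor trip → the gearbox fatigue crack
the gearbox fatigue crack → the secondary turbine misalignment
Length: 3 steps.

the feed coupling failure → the secondary motor trip → the gearbox fatigue crack → the secondary turbine misalignment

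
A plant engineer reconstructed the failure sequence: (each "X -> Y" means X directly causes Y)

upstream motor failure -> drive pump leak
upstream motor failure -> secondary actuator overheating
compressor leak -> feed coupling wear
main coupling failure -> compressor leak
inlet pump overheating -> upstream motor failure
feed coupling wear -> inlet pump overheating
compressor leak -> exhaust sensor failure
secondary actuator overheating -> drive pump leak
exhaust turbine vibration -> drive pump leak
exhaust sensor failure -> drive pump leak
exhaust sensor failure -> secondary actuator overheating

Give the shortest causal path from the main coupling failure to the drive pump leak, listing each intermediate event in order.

the main coupling failure → the compressor leak → the exhaust sensor failure → the drive pump leak

the main coupling failure → the compressor leak
the compressor leak → the exhaust sensor failure
the exhaust sensor failure → the drive pump leak
Length: 3 steps.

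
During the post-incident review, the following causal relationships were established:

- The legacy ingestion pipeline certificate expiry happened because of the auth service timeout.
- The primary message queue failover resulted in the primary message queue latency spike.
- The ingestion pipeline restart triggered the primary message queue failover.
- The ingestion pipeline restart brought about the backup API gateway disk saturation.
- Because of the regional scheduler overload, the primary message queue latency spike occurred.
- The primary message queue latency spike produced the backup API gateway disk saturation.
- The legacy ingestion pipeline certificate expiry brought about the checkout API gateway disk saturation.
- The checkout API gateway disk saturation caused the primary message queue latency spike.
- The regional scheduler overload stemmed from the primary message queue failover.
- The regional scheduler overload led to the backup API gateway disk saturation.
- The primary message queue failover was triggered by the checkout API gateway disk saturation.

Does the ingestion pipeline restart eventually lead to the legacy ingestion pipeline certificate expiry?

No

The ingestion pipeline restart leads to the primary message queue failover, the regional scheduler overload, the primary message queue latency spike, the backup API gateway disk saturation; the legacy ingestion pipeline certificate expiry is not among them.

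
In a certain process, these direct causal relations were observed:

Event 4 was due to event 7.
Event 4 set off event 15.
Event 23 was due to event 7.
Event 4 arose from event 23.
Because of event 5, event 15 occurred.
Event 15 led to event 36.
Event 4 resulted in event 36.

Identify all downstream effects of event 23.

Direct effects: event 4.
2 steps out: event 15, event 36.
Not reachable from it: event 7, event 5.

event 15, event 36, event 4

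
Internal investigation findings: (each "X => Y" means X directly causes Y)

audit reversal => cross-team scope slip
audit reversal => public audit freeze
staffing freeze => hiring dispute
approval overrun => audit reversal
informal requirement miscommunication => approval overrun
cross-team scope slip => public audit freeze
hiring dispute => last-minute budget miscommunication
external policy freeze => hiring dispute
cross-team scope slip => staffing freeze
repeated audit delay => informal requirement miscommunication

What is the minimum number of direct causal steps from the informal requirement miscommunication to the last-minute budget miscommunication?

6

Shortest chain: the informal requirement miscommunication → the approval overrun → the audit reversal → the cross-team scope slip → the staffing freeze → the hiring dispute → the last-minute budget miscommunication.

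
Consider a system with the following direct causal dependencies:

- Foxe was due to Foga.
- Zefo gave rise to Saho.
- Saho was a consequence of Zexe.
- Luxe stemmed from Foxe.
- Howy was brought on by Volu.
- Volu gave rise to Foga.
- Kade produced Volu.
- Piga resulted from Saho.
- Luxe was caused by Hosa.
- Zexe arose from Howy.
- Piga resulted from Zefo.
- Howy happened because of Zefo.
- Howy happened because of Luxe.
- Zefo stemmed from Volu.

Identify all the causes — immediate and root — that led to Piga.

Immediate causes of Piga: Zefo, Saho.
Further upstream: Kade, Volu, Foga, Foxe, Luxe, Howy, Zexe, Hosa.

Foga, Foxe, Hosa, Howy, Kade, Luxe, Saho, Volu, Zefo, Zexe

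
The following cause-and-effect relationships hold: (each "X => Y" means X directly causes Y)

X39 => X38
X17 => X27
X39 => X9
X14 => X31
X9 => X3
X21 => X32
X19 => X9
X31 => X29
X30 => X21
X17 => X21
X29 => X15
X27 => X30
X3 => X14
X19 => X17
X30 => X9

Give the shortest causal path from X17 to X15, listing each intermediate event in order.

X17 → X27 → X30 → X9 → X3 → X14 → X31 → X29 → X15

X17 → X27
X27 → X30
X30 → X9
X9 → X3
X3 → X14
X14 → X31
X31 → X29
X29 → X15
Length: 8 steps.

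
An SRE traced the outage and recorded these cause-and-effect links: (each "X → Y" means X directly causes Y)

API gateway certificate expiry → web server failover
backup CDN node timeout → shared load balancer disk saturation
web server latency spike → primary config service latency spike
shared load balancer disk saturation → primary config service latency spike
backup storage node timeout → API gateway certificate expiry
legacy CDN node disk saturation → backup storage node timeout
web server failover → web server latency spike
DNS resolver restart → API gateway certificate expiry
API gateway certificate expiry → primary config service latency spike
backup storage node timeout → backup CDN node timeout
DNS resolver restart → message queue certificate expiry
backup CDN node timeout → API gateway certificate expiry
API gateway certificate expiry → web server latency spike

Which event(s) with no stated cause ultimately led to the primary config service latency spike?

Tracing upstream from the primary config service latency spike: the primary config service latency spike ← the API gateway certificate expiry ← the backup storage node timeout ← the legacy CDN node disk saturation.
A separate upstream branch: the primary config service latency spike ← the API gateway certificate expiry ← the DNS resolver restart.
Each of those chain origins has no stated cause.

the DNS resolver restart, the legacy CDN node disk saturation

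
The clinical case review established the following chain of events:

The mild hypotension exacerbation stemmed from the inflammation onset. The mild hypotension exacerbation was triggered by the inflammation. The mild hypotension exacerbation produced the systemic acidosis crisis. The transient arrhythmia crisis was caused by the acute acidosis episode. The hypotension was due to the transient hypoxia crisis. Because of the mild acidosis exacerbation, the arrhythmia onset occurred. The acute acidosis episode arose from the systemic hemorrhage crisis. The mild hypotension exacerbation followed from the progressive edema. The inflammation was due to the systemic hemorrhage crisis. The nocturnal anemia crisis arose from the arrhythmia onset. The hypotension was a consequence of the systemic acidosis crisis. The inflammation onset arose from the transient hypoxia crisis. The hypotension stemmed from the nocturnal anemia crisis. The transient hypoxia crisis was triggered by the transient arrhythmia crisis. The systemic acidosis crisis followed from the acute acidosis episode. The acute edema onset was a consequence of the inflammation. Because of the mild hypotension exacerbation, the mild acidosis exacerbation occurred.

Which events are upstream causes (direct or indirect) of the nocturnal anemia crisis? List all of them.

the acute acidosis episode, the arrhythmia onset, the inflammation, the inflammation onset, the mild acidosis exacerbation, the mild hypotension exacerbation, the progressive edema, the systemic hemorrhage crisis, the transient arrhythmia crisis, the transient hypoxia crisis

Immediate cause of the nocturnal anemia crisis: the arrhythmia onset.
Further upstream: the systemic hemorrhage crisis, the inflammation, the acute acidosis episode, the transient arrhythmia crisis, the transient hypoxia crisis, the progressive edema, the inflammation onset, the mild hypotension exacerbation, the mild acidosis exacerbation.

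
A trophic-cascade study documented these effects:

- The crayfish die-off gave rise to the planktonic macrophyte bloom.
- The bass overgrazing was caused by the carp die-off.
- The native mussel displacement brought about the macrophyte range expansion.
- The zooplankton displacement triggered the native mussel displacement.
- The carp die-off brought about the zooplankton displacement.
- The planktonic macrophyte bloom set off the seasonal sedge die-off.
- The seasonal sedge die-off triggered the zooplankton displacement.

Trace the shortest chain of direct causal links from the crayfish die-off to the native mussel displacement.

the crayfish die-off → the planktonic macrophyte bloom → the seasonal sedge die-off → the zooplankton displacement → the native mussel displacement

the crayfish die-off → the planktonic macrophyte bloom
the planktonic macrophyte bloom → the seasonal sedge die-off
the seasonal sedge die-off → the zooplankton displacement
the zooplankton displacement → the native mussel displacement
Length: 4 steps.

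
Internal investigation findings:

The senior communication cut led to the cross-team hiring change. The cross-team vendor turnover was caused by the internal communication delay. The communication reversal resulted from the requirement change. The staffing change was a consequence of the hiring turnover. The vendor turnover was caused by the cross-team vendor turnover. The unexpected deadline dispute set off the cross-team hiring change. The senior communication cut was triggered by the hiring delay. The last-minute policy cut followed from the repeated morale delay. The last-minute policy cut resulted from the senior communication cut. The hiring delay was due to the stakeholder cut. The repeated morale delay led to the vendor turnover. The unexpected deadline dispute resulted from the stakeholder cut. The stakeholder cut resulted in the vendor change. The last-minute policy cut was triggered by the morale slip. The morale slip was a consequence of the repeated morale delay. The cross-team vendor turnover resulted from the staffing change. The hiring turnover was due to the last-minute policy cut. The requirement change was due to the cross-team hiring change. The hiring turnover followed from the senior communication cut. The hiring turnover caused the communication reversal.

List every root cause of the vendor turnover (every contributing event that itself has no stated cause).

the internal communication delay, the repeated morale delay, the stakeholder cut

Tracing upstream from the vendor turnover: the vendor turnover ← the cross-team vendor turnover ← the staffing change ← the hiring turnover ← the senior communication cut ← the hiring delay ← the stakeholder cut.
A separate upstream branch: the vendor turnover ← the repeated morale delay.
A separate upstream branch: the vendor turnover ← the cross-team vendor turnover ← the internal communication delay.
Each of those chain origins has no stated cause.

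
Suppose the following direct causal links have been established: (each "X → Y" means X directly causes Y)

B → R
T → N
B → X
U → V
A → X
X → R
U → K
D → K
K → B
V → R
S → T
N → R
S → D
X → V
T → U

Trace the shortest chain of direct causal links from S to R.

S → T → N → R

S → T
T → N
N → R
Length: 3 steps.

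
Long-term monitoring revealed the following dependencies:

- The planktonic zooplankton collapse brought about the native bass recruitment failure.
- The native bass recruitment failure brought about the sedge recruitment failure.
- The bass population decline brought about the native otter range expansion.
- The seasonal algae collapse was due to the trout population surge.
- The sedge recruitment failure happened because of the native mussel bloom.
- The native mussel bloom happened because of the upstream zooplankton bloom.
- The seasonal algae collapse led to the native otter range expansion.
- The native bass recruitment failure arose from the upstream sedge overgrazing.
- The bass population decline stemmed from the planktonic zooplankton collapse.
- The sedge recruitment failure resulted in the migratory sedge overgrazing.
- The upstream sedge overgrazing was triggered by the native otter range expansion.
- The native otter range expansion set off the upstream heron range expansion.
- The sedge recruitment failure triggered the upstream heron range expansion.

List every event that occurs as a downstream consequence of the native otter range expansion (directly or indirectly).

the migratory sedge overgrazing, the native bass recruitment failure, the sedge recruitment failure, the upstream heron range expansion, the upstream sedge overgrazing

Direct effects: the upstream sedge overgrazing, the upstream heron range expansion.
2 steps out: the native bass recruitment failure.
3 steps out: the sedge recruitment failure.
4 steps out: the migratory sedge overgrazing.
Not reachable from it: the planktonic zooplankton collapse, the trout population surge, the upstream zooplankton bloom, the bass population decline, the seasonal algae collapse, the native mussel bloom.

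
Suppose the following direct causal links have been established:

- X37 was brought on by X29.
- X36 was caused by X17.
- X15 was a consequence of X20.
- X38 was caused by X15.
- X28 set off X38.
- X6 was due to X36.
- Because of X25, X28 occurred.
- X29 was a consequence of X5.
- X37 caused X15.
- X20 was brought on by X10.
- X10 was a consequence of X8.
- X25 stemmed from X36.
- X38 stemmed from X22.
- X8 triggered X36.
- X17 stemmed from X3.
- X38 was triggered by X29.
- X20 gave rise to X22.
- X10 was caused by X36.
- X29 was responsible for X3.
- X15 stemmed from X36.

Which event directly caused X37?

Upstream contributors include X5, but only X29 feeds directly into X37.

X29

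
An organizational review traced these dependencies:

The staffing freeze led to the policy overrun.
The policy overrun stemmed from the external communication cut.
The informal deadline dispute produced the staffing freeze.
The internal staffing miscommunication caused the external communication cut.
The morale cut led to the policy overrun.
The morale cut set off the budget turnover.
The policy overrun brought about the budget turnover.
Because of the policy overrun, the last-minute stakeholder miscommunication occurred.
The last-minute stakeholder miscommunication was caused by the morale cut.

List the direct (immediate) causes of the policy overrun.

Upstream contributors include the internal staffing miscommunication, the informal deadline dispute, but only the external communication cut, the morale cut, the staffing freeze feed directly into the policy overrun.

the external communication cut, the morale cut, the staffing freeze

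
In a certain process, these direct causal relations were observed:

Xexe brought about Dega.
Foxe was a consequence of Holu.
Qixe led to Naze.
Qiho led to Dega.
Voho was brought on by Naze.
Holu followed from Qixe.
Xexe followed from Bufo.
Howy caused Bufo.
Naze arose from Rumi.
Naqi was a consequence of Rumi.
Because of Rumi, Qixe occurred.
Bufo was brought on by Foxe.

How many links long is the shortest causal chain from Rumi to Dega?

6

Shortest chain: Rumi → Qixe → Holu → Foxe → Bufo → Xexe → Dega.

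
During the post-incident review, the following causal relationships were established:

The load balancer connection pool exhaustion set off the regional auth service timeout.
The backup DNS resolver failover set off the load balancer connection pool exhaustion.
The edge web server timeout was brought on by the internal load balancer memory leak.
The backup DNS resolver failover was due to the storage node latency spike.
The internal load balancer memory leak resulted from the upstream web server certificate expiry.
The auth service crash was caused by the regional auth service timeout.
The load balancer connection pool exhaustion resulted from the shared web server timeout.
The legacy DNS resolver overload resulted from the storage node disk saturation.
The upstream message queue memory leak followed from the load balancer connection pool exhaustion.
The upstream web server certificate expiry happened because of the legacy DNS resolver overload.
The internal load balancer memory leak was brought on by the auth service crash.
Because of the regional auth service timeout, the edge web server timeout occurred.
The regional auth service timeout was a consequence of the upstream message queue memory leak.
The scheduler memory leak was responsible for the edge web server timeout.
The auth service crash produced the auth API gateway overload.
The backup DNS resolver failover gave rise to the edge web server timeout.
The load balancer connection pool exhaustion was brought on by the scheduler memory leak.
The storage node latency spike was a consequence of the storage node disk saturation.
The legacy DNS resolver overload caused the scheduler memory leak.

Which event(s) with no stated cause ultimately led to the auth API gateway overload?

the shared web server timeout, the storage node disk saturation

Tracing upstream from the auth API gateway overload: the auth API gateway overload ← the auth service crash ← the regional auth service timeout ← the load balancer connection pool exhaustion ← the scheduler memory leak ← the legacy DNS resolver overload ← the storage node disk saturation.
A separate upstream branch: the auth API gateway overload ← the auth service crash ← the regional auth service timeout ← the load balancer connection pool exhaustion ← the shared web server timeout.
Each of those chain origins has no stated cause.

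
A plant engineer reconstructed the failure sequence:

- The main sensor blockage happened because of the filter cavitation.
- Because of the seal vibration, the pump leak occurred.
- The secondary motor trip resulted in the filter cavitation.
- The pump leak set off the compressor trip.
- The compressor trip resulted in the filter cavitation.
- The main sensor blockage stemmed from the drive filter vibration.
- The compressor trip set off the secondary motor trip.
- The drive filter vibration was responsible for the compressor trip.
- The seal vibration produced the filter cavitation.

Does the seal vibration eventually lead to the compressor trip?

Yes

There is a causal chain: the seal vibration → the pump leak → the compressor trip.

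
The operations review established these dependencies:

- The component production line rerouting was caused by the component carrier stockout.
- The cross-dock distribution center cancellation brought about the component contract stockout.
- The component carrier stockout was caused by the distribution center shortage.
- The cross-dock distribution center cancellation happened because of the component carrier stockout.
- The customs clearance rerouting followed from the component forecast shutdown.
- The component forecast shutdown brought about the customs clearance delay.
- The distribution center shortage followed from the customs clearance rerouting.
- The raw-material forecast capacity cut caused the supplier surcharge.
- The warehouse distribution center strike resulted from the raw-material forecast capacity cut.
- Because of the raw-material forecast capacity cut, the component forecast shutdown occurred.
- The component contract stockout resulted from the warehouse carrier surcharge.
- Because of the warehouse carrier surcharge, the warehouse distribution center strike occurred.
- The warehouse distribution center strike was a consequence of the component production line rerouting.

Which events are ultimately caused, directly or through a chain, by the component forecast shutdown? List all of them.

the component carrier stockout, the component contract stockout, the component production line rerouting, the cross-dock distribution center cancellation, the customs clearance delay, the customs clearance rerouting, the distribution center shortage, the warehouse distribution center strike

Direct effects: the customs clearance rerouting, the customs clearance delay.
2 steps out: the distribution center shortage.
3 steps out: the component carrier stockout.
4 steps out: the cross-dock distribution center cancellation, the component production line rerouting.
5 steps out: the component contract stockout, the warehouse distribution center strike.
Not reachable from it: the raw-material forecast capacity cut, the supplier surcharge, the warehouse carrier surcharge.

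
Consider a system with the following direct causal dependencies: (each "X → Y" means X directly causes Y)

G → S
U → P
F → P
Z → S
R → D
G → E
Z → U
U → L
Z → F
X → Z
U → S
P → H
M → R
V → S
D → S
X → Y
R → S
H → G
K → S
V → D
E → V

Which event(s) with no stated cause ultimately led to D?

Tracing upstream from D: D ← V ← E ← G ← H ← P ← U ← Z ← X.
A separate upstream branch: D ← R ← M.
Each of those chain origins has no stated cause.

M, X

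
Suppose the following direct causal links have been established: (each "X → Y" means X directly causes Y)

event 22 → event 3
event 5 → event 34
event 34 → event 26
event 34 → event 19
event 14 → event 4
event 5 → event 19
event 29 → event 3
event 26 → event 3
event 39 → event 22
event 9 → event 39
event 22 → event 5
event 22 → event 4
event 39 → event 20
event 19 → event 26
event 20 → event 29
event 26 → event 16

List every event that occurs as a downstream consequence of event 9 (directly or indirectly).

Direct effects: event 39.
2 steps out: event 20, event 22.
3 steps out: event 5, event 4, event 29, event 3.
4 steps out: event 34, event 19.
5 steps out: event 26.
6 steps out: event 16.
Not reachable from it: event 14.

event 16, event 19, event 20, event 22, event 26, event 29, event 3, event 34, event 39, event 4, event 5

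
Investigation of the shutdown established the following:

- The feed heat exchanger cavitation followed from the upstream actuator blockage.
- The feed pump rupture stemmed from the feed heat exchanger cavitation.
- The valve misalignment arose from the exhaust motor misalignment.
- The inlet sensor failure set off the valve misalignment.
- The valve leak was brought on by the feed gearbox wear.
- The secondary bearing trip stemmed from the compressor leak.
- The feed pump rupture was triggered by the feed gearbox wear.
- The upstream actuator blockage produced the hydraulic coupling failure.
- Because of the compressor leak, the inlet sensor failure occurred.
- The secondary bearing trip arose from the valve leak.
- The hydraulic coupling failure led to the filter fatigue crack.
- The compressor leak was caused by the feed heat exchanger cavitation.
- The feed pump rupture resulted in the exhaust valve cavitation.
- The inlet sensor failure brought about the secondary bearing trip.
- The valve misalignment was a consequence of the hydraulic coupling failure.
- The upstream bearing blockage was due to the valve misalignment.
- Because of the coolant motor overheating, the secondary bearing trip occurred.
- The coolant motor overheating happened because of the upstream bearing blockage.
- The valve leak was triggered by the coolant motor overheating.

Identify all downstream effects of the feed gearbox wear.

Direct effects: the feed pump rupture, the valve leak.
2 steps out: the exhaust valve cavitation, the secondary bearing trip.
Not reachable from it: the upstream actuator blockage, the feed heat exchanger cavitation, the hydraulic coupling failure, the filter fatigue crack, the exhaust motor misalignment, the compressor leak, the inlet sensor failure, the valve misalignment, the upstream bearing blockage, the coolant motor overheating.

the exhaust valve cavitation, the feed pump rupture, the secondary bearing trip, the valve leak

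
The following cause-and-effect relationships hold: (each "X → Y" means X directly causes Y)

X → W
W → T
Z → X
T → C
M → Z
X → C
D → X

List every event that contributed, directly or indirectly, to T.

D, M, W, X, Z

Immediate cause of T: W.
Further upstream: M, Z, X, D.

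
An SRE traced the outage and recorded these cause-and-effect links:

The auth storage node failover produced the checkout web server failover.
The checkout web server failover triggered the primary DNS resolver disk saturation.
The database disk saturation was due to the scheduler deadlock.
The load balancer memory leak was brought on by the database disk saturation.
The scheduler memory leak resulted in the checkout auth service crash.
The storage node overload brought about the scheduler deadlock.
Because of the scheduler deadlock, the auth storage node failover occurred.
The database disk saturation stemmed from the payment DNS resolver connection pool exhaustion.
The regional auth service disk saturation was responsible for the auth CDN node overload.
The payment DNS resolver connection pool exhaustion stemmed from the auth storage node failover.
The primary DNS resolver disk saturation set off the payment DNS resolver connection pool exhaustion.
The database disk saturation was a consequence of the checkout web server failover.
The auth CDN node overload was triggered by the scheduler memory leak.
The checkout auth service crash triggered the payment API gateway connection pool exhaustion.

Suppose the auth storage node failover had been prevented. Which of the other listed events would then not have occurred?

Downstream of the auth storage node failover: the checkout web server failover, the primary DNS resolver disk saturation, the payment DNS resolver connection pool exhaustion, the database disk saturation, the load balancer memory leak.
Of those, still caused via another path: the database disk saturation, the load balancer memory leak.
The remainder have no surviving cause.

the checkout web server failover, the payment DNS resolver connection pool exhaustion, the primary DNS resolver disk saturation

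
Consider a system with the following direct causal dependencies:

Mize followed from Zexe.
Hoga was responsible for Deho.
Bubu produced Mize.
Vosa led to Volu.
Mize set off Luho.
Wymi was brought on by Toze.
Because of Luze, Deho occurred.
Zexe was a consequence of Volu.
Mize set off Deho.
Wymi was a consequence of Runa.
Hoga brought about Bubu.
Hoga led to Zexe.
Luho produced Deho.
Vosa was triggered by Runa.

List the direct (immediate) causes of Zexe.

Hoga, Volu

Upstream contributors include Runa, Vosa, but only Hoga, Volu feed directly into Zexe.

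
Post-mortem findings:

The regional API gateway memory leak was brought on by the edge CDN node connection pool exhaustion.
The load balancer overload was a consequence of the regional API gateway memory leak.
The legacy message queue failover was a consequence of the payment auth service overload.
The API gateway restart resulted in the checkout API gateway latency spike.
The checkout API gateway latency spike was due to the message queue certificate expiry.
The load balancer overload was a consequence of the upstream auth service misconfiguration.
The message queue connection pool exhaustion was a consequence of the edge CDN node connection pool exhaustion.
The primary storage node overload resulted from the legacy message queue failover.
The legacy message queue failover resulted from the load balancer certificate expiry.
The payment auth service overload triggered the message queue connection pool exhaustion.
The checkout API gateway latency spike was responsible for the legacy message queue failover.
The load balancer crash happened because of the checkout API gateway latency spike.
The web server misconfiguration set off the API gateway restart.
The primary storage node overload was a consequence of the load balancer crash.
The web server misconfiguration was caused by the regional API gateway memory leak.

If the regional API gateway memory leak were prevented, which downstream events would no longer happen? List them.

the API gateway restart, the web server misconfiguration

Downstream of the regional API gateway memory leak: the load balancer overload, the web server misconfiguration, the API gateway restart, the checkout API gateway latency spike, the legacy message queue failover, the load balancer crash, the primary storage node overload.
Of those, still caused via another path: the load balancer overload, the checkout API gateway latency spike, the legacy message queue failover, the load balancer crash, the primary storage node overload.
The remainder have no surviving cause.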